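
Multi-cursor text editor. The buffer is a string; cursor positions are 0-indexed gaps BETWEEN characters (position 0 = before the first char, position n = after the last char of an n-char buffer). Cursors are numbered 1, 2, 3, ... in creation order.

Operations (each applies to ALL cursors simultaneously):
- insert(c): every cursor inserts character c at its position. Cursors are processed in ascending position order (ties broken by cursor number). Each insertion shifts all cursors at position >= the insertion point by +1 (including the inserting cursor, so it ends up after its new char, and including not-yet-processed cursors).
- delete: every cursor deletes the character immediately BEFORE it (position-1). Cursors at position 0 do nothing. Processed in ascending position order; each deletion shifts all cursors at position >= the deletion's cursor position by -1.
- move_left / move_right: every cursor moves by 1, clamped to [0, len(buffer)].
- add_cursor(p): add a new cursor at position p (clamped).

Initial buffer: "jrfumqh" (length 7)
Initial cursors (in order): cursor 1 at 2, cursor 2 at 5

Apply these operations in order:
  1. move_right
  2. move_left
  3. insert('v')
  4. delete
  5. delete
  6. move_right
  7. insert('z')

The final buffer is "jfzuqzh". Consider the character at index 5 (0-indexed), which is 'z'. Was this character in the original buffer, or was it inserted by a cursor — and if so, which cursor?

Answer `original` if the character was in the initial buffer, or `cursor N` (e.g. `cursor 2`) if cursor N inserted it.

Answer: cursor 2

Derivation:
After op 1 (move_right): buffer="jrfumqh" (len 7), cursors c1@3 c2@6, authorship .......
After op 2 (move_left): buffer="jrfumqh" (len 7), cursors c1@2 c2@5, authorship .......
After op 3 (insert('v')): buffer="jrvfumvqh" (len 9), cursors c1@3 c2@7, authorship ..1...2..
After op 4 (delete): buffer="jrfumqh" (len 7), cursors c1@2 c2@5, authorship .......
After op 5 (delete): buffer="jfuqh" (len 5), cursors c1@1 c2@3, authorship .....
After op 6 (move_right): buffer="jfuqh" (len 5), cursors c1@2 c2@4, authorship .....
After op 7 (insert('z')): buffer="jfzuqzh" (len 7), cursors c1@3 c2@6, authorship ..1..2.
Authorship (.=original, N=cursor N): . . 1 . . 2 .
Index 5: author = 2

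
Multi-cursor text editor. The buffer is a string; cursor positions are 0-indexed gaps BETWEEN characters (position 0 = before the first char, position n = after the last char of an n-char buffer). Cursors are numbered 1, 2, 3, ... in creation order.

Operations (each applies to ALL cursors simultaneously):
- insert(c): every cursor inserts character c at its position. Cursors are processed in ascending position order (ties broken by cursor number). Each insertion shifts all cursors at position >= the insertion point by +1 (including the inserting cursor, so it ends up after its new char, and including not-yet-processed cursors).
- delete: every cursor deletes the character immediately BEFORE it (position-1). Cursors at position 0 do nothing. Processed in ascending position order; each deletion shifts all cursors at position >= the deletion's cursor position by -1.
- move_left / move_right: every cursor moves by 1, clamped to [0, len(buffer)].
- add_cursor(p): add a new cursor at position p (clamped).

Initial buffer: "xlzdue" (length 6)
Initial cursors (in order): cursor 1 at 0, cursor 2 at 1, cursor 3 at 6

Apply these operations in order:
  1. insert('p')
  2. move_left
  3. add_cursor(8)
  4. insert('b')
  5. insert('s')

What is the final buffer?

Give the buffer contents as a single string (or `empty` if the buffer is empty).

Answer: bspxbsplzduebbssp

Derivation:
After op 1 (insert('p')): buffer="pxplzduep" (len 9), cursors c1@1 c2@3 c3@9, authorship 1.2.....3
After op 2 (move_left): buffer="pxplzduep" (len 9), cursors c1@0 c2@2 c3@8, authorship 1.2.....3
After op 3 (add_cursor(8)): buffer="pxplzduep" (len 9), cursors c1@0 c2@2 c3@8 c4@8, authorship 1.2.....3
After op 4 (insert('b')): buffer="bpxbplzduebbp" (len 13), cursors c1@1 c2@4 c3@12 c4@12, authorship 11.22.....343
After op 5 (insert('s')): buffer="bspxbsplzduebbssp" (len 17), cursors c1@2 c2@6 c3@16 c4@16, authorship 111.222.....34343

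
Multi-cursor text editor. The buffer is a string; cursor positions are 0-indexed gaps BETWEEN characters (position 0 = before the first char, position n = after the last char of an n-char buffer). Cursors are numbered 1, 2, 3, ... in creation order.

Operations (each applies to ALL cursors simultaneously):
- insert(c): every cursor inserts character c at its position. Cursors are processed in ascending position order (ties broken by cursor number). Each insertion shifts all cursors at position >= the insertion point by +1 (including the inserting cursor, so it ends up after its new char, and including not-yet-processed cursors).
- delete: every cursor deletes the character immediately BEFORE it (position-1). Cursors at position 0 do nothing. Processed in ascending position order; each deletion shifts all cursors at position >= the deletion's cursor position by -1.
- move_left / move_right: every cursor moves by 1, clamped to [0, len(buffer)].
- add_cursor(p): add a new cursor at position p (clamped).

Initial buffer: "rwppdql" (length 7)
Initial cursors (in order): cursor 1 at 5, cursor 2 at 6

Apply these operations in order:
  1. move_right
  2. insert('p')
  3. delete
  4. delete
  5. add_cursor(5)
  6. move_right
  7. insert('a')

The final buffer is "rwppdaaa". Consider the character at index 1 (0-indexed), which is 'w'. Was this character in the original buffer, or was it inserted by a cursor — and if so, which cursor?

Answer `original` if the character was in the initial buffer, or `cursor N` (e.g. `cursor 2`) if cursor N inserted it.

After op 1 (move_right): buffer="rwppdql" (len 7), cursors c1@6 c2@7, authorship .......
After op 2 (insert('p')): buffer="rwppdqplp" (len 9), cursors c1@7 c2@9, authorship ......1.2
After op 3 (delete): buffer="rwppdql" (len 7), cursors c1@6 c2@7, authorship .......
After op 4 (delete): buffer="rwppd" (len 5), cursors c1@5 c2@5, authorship .....
After op 5 (add_cursor(5)): buffer="rwppd" (len 5), cursors c1@5 c2@5 c3@5, authorship .....
After op 6 (move_right): buffer="rwppd" (len 5), cursors c1@5 c2@5 c3@5, authorship .....
After op 7 (insert('a')): buffer="rwppdaaa" (len 8), cursors c1@8 c2@8 c3@8, authorship .....123
Authorship (.=original, N=cursor N): . . . . . 1 2 3
Index 1: author = original

Answer: original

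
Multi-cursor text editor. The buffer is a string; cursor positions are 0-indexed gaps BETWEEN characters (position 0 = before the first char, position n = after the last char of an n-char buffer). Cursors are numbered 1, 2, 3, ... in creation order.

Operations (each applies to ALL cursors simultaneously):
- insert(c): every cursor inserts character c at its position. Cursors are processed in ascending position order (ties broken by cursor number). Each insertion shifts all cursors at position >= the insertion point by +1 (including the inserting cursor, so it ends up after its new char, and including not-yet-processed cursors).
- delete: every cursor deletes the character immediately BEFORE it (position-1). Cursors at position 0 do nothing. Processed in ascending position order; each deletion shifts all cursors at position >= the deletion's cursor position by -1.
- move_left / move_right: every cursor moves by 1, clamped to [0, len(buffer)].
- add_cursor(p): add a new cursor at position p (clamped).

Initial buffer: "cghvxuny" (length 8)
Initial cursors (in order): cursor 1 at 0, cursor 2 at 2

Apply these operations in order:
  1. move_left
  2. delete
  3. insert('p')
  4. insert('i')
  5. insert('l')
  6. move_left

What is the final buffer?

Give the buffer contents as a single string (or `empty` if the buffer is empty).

After op 1 (move_left): buffer="cghvxuny" (len 8), cursors c1@0 c2@1, authorship ........
After op 2 (delete): buffer="ghvxuny" (len 7), cursors c1@0 c2@0, authorship .......
After op 3 (insert('p')): buffer="ppghvxuny" (len 9), cursors c1@2 c2@2, authorship 12.......
After op 4 (insert('i')): buffer="ppiighvxuny" (len 11), cursors c1@4 c2@4, authorship 1212.......
After op 5 (insert('l')): buffer="ppiillghvxuny" (len 13), cursors c1@6 c2@6, authorship 121212.......
After op 6 (move_left): buffer="ppiillghvxuny" (len 13), cursors c1@5 c2@5, authorship 121212.......

Answer: ppiillghvxuny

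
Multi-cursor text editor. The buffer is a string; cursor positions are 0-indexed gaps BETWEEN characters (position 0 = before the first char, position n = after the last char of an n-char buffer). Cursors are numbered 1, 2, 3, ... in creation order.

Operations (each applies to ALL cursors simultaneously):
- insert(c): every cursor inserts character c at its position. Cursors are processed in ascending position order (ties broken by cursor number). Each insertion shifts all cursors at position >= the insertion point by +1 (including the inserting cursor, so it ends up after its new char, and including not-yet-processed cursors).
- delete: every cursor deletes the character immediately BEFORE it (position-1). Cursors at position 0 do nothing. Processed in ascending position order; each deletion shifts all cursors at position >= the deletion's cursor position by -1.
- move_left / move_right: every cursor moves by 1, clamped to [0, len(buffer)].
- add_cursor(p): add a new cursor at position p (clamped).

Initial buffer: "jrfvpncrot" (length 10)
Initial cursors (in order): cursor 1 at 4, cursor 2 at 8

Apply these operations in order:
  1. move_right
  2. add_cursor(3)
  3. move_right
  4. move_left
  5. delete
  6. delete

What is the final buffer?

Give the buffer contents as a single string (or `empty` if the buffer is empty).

Answer: jnct

Derivation:
After op 1 (move_right): buffer="jrfvpncrot" (len 10), cursors c1@5 c2@9, authorship ..........
After op 2 (add_cursor(3)): buffer="jrfvpncrot" (len 10), cursors c3@3 c1@5 c2@9, authorship ..........
After op 3 (move_right): buffer="jrfvpncrot" (len 10), cursors c3@4 c1@6 c2@10, authorship ..........
After op 4 (move_left): buffer="jrfvpncrot" (len 10), cursors c3@3 c1@5 c2@9, authorship ..........
After op 5 (delete): buffer="jrvncrt" (len 7), cursors c3@2 c1@3 c2@6, authorship .......
After op 6 (delete): buffer="jnct" (len 4), cursors c1@1 c3@1 c2@3, authorship ....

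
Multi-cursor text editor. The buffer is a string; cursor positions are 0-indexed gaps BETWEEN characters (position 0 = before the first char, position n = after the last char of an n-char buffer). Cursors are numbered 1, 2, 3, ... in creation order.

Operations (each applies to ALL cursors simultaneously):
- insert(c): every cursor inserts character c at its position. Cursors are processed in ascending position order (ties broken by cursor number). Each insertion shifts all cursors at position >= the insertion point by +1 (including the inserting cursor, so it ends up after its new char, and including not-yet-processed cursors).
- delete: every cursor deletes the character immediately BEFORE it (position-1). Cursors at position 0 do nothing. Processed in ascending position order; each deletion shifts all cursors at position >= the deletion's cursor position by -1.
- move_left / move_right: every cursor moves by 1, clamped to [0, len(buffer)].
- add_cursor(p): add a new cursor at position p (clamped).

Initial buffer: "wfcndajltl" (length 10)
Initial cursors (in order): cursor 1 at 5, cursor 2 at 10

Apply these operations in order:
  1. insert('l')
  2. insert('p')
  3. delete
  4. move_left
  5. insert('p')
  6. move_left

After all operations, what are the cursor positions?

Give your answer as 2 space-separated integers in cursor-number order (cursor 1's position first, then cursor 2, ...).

Answer: 5 12

Derivation:
After op 1 (insert('l')): buffer="wfcndlajltll" (len 12), cursors c1@6 c2@12, authorship .....1.....2
After op 2 (insert('p')): buffer="wfcndlpajltllp" (len 14), cursors c1@7 c2@14, authorship .....11.....22
After op 3 (delete): buffer="wfcndlajltll" (len 12), cursors c1@6 c2@12, authorship .....1.....2
After op 4 (move_left): buffer="wfcndlajltll" (len 12), cursors c1@5 c2@11, authorship .....1.....2
After op 5 (insert('p')): buffer="wfcndplajltlpl" (len 14), cursors c1@6 c2@13, authorship .....11.....22
After op 6 (move_left): buffer="wfcndplajltlpl" (len 14), cursors c1@5 c2@12, authorship .....11.....22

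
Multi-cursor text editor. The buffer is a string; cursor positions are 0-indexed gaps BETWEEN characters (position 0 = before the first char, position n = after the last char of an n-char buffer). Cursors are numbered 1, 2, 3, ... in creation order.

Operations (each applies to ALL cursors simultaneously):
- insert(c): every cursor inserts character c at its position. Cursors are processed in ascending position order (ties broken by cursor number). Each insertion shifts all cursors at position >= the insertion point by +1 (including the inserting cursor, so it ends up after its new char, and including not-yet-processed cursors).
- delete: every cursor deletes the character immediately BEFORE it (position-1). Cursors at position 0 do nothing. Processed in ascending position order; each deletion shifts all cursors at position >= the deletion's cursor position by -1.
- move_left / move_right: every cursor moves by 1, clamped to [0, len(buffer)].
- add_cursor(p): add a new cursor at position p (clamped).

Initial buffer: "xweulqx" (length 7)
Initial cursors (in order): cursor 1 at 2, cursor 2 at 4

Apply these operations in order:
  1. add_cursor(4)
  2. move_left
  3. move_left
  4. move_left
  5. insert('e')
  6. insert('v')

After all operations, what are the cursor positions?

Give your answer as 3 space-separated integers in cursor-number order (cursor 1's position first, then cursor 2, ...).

After op 1 (add_cursor(4)): buffer="xweulqx" (len 7), cursors c1@2 c2@4 c3@4, authorship .......
After op 2 (move_left): buffer="xweulqx" (len 7), cursors c1@1 c2@3 c3@3, authorship .......
After op 3 (move_left): buffer="xweulqx" (len 7), cursors c1@0 c2@2 c3@2, authorship .......
After op 4 (move_left): buffer="xweulqx" (len 7), cursors c1@0 c2@1 c3@1, authorship .......
After op 5 (insert('e')): buffer="exeeweulqx" (len 10), cursors c1@1 c2@4 c3@4, authorship 1.23......
After op 6 (insert('v')): buffer="evxeevvweulqx" (len 13), cursors c1@2 c2@7 c3@7, authorship 11.2323......

Answer: 2 7 7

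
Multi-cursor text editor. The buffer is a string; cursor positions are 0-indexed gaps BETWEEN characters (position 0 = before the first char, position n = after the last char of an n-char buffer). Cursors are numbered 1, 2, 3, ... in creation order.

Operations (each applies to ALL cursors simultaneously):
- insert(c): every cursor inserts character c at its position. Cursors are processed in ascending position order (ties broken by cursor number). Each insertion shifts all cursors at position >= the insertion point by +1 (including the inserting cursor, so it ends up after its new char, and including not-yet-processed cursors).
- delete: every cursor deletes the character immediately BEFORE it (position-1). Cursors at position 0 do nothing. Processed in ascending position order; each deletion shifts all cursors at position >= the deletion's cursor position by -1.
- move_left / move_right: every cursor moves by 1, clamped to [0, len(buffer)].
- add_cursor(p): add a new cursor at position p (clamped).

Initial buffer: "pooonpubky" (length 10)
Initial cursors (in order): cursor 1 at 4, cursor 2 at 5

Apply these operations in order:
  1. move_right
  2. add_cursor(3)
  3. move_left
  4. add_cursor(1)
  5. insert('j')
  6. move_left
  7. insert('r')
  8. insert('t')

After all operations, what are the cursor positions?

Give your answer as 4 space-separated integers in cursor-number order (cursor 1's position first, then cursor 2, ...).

After op 1 (move_right): buffer="pooonpubky" (len 10), cursors c1@5 c2@6, authorship ..........
After op 2 (add_cursor(3)): buffer="pooonpubky" (len 10), cursors c3@3 c1@5 c2@6, authorship ..........
After op 3 (move_left): buffer="pooonpubky" (len 10), cursors c3@2 c1@4 c2@5, authorship ..........
After op 4 (add_cursor(1)): buffer="pooonpubky" (len 10), cursors c4@1 c3@2 c1@4 c2@5, authorship ..........
After op 5 (insert('j')): buffer="pjojoojnjpubky" (len 14), cursors c4@2 c3@4 c1@7 c2@9, authorship .4.3..1.2.....
After op 6 (move_left): buffer="pjojoojnjpubky" (len 14), cursors c4@1 c3@3 c1@6 c2@8, authorship .4.3..1.2.....
After op 7 (insert('r')): buffer="prjorjoorjnrjpubky" (len 18), cursors c4@2 c3@5 c1@9 c2@12, authorship .44.33..11.22.....
After op 8 (insert('t')): buffer="prtjortjoortjnrtjpubky" (len 22), cursors c4@3 c3@7 c1@12 c2@16, authorship .444.333..111.222.....

Answer: 12 16 7 3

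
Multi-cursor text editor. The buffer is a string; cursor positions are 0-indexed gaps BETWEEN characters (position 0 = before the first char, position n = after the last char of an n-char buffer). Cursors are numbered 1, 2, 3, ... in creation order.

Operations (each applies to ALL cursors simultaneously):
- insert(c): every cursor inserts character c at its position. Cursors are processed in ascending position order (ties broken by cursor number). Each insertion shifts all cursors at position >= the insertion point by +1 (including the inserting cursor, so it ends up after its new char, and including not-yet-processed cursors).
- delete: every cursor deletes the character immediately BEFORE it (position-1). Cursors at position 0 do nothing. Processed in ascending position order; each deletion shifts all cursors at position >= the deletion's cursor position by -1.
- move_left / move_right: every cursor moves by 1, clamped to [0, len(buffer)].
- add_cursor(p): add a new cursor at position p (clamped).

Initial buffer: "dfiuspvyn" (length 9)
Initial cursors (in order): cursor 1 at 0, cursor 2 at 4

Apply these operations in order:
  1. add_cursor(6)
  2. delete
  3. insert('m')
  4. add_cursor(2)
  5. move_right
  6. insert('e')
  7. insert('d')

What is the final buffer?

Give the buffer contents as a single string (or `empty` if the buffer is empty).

Answer: mdedfedimsedmvedyn

Derivation:
After op 1 (add_cursor(6)): buffer="dfiuspvyn" (len 9), cursors c1@0 c2@4 c3@6, authorship .........
After op 2 (delete): buffer="dfisvyn" (len 7), cursors c1@0 c2@3 c3@4, authorship .......
After op 3 (insert('m')): buffer="mdfimsmvyn" (len 10), cursors c1@1 c2@5 c3@7, authorship 1...2.3...
After op 4 (add_cursor(2)): buffer="mdfimsmvyn" (len 10), cursors c1@1 c4@2 c2@5 c3@7, authorship 1...2.3...
After op 5 (move_right): buffer="mdfimsmvyn" (len 10), cursors c1@2 c4@3 c2@6 c3@8, authorship 1...2.3...
After op 6 (insert('e')): buffer="mdefeimsemveyn" (len 14), cursors c1@3 c4@5 c2@9 c3@12, authorship 1.1.4.2.23.3..
After op 7 (insert('d')): buffer="mdedfedimsedmvedyn" (len 18), cursors c1@4 c4@7 c2@12 c3@16, authorship 1.11.44.2.223.33..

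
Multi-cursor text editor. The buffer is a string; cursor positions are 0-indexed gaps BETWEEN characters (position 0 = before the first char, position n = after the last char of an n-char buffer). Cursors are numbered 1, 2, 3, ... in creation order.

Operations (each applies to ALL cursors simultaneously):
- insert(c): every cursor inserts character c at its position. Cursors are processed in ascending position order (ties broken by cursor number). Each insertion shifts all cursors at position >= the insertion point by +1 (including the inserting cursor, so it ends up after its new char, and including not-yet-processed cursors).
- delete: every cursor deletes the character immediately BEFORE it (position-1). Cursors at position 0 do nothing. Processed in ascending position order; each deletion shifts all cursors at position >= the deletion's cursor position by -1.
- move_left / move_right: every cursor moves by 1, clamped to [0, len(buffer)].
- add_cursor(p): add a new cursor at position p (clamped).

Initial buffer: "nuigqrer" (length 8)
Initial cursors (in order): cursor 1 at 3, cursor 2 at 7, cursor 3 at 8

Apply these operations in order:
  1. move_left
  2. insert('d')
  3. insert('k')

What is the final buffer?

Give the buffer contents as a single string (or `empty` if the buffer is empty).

Answer: nudkigqrdkedkr

Derivation:
After op 1 (move_left): buffer="nuigqrer" (len 8), cursors c1@2 c2@6 c3@7, authorship ........
After op 2 (insert('d')): buffer="nudigqrdedr" (len 11), cursors c1@3 c2@8 c3@10, authorship ..1....2.3.
After op 3 (insert('k')): buffer="nudkigqrdkedkr" (len 14), cursors c1@4 c2@10 c3@13, authorship ..11....22.33.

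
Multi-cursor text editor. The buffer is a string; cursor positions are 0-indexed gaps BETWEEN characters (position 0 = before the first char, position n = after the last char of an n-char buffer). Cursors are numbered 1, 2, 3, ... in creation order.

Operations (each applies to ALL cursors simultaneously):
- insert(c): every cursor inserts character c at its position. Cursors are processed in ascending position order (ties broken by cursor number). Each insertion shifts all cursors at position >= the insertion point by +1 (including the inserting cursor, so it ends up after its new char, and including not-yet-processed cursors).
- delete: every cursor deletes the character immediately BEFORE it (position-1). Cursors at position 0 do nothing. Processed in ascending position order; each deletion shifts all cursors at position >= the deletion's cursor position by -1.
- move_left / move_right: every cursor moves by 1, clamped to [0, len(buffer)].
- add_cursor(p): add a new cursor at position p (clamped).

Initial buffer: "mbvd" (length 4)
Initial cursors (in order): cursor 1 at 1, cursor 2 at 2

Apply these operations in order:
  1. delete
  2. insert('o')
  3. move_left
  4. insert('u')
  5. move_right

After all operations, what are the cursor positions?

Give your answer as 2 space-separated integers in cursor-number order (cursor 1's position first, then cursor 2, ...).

After op 1 (delete): buffer="vd" (len 2), cursors c1@0 c2@0, authorship ..
After op 2 (insert('o')): buffer="oovd" (len 4), cursors c1@2 c2@2, authorship 12..
After op 3 (move_left): buffer="oovd" (len 4), cursors c1@1 c2@1, authorship 12..
After op 4 (insert('u')): buffer="ouuovd" (len 6), cursors c1@3 c2@3, authorship 1122..
After op 5 (move_right): buffer="ouuovd" (len 6), cursors c1@4 c2@4, authorship 1122..

Answer: 4 4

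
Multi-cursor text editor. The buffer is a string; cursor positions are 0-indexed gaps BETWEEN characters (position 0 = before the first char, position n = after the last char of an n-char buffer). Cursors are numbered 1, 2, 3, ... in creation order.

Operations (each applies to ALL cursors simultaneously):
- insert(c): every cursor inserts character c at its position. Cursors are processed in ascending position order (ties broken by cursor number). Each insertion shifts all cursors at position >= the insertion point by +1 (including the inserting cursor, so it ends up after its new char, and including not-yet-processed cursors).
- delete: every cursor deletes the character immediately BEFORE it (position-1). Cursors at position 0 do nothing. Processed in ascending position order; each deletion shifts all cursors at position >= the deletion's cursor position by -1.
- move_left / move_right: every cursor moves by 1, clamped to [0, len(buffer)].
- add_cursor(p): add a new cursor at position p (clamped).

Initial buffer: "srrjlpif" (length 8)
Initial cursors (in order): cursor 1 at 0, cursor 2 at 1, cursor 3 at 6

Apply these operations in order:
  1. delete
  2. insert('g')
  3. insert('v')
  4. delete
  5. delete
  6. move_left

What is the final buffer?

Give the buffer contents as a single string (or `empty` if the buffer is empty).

After op 1 (delete): buffer="rrjlif" (len 6), cursors c1@0 c2@0 c3@4, authorship ......
After op 2 (insert('g')): buffer="ggrrjlgif" (len 9), cursors c1@2 c2@2 c3@7, authorship 12....3..
After op 3 (insert('v')): buffer="ggvvrrjlgvif" (len 12), cursors c1@4 c2@4 c3@10, authorship 1212....33..
After op 4 (delete): buffer="ggrrjlgif" (len 9), cursors c1@2 c2@2 c3@7, authorship 12....3..
After op 5 (delete): buffer="rrjlif" (len 6), cursors c1@0 c2@0 c3@4, authorship ......
After op 6 (move_left): buffer="rrjlif" (len 6), cursors c1@0 c2@0 c3@3, authorship ......

Answer: rrjlif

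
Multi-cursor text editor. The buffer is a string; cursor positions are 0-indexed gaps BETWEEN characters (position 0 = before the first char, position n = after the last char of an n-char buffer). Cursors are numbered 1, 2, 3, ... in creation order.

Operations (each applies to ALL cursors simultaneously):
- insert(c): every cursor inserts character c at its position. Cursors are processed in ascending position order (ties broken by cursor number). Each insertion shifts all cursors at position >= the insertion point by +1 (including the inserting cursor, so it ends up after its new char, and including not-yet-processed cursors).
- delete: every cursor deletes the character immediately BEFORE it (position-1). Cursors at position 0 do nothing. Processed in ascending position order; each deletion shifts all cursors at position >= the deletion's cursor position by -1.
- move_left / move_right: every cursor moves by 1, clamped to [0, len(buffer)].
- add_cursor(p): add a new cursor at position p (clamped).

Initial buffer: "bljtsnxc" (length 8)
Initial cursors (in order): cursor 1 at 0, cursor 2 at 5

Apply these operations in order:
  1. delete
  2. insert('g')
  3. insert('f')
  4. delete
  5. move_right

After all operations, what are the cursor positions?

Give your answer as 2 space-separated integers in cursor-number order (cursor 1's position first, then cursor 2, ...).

Answer: 2 7

Derivation:
After op 1 (delete): buffer="bljtnxc" (len 7), cursors c1@0 c2@4, authorship .......
After op 2 (insert('g')): buffer="gbljtgnxc" (len 9), cursors c1@1 c2@6, authorship 1....2...
After op 3 (insert('f')): buffer="gfbljtgfnxc" (len 11), cursors c1@2 c2@8, authorship 11....22...
After op 4 (delete): buffer="gbljtgnxc" (len 9), cursors c1@1 c2@6, authorship 1....2...
After op 5 (move_right): buffer="gbljtgnxc" (len 9), cursors c1@2 c2@7, authorship 1....2...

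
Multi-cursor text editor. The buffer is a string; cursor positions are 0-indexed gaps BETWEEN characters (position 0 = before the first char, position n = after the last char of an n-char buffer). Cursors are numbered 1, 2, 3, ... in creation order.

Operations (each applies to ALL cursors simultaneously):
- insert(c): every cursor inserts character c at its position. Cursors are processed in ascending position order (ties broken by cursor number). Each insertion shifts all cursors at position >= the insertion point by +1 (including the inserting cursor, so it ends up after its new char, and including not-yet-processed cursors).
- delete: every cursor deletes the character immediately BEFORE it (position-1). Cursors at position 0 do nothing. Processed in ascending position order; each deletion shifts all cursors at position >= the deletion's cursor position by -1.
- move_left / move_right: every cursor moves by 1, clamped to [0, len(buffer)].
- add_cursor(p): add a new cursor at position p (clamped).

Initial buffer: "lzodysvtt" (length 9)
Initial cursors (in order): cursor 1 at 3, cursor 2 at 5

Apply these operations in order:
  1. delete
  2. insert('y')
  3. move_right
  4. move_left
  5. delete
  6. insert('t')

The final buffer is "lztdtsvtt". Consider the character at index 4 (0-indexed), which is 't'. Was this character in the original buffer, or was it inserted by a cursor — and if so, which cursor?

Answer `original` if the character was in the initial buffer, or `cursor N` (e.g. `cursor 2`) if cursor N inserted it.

After op 1 (delete): buffer="lzdsvtt" (len 7), cursors c1@2 c2@3, authorship .......
After op 2 (insert('y')): buffer="lzydysvtt" (len 9), cursors c1@3 c2@5, authorship ..1.2....
After op 3 (move_right): buffer="lzydysvtt" (len 9), cursors c1@4 c2@6, authorship ..1.2....
After op 4 (move_left): buffer="lzydysvtt" (len 9), cursors c1@3 c2@5, authorship ..1.2....
After op 5 (delete): buffer="lzdsvtt" (len 7), cursors c1@2 c2@3, authorship .......
After op 6 (insert('t')): buffer="lztdtsvtt" (len 9), cursors c1@3 c2@5, authorship ..1.2....
Authorship (.=original, N=cursor N): . . 1 . 2 . . . .
Index 4: author = 2

Answer: cursor 2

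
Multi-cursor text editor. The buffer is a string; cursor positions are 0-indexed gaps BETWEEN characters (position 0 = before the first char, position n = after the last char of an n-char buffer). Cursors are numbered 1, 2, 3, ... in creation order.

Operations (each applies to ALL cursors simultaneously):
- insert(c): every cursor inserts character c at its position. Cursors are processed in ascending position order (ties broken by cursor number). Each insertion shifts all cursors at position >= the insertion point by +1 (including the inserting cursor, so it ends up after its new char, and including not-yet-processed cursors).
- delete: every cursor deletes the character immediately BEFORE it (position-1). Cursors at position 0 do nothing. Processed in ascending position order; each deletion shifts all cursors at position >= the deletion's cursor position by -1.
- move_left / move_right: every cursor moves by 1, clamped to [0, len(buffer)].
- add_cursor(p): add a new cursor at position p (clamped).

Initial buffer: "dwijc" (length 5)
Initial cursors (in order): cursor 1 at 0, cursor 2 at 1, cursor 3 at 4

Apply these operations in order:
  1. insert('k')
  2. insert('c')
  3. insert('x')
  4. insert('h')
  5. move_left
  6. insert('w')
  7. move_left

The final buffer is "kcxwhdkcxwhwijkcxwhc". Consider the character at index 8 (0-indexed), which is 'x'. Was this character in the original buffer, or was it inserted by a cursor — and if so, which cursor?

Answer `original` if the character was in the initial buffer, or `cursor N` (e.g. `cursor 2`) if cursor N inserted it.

After op 1 (insert('k')): buffer="kdkwijkc" (len 8), cursors c1@1 c2@3 c3@7, authorship 1.2...3.
After op 2 (insert('c')): buffer="kcdkcwijkcc" (len 11), cursors c1@2 c2@5 c3@10, authorship 11.22...33.
After op 3 (insert('x')): buffer="kcxdkcxwijkcxc" (len 14), cursors c1@3 c2@7 c3@13, authorship 111.222...333.
After op 4 (insert('h')): buffer="kcxhdkcxhwijkcxhc" (len 17), cursors c1@4 c2@9 c3@16, authorship 1111.2222...3333.
After op 5 (move_left): buffer="kcxhdkcxhwijkcxhc" (len 17), cursors c1@3 c2@8 c3@15, authorship 1111.2222...3333.
After op 6 (insert('w')): buffer="kcxwhdkcxwhwijkcxwhc" (len 20), cursors c1@4 c2@10 c3@18, authorship 11111.22222...33333.
After op 7 (move_left): buffer="kcxwhdkcxwhwijkcxwhc" (len 20), cursors c1@3 c2@9 c3@17, authorship 11111.22222...33333.
Authorship (.=original, N=cursor N): 1 1 1 1 1 . 2 2 2 2 2 . . . 3 3 3 3 3 .
Index 8: author = 2

Answer: cursor 2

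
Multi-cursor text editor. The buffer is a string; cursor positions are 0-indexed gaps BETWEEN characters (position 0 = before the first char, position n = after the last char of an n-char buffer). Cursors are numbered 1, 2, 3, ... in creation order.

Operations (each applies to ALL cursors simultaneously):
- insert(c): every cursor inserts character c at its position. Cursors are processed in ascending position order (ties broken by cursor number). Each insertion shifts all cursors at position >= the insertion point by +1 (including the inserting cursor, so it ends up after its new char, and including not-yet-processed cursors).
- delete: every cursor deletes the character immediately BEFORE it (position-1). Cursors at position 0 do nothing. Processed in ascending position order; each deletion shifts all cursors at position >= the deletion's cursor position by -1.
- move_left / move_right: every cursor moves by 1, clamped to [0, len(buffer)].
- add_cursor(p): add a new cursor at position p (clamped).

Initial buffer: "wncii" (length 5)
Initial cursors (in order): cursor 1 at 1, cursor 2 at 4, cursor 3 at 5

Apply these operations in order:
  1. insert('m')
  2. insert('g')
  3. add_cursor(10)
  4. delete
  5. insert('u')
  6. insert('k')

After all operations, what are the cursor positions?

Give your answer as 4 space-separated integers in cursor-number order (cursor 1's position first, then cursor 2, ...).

After op 1 (insert('m')): buffer="wmncimim" (len 8), cursors c1@2 c2@6 c3@8, authorship .1...2.3
After op 2 (insert('g')): buffer="wmgncimgimg" (len 11), cursors c1@3 c2@8 c3@11, authorship .11...22.33
After op 3 (add_cursor(10)): buffer="wmgncimgimg" (len 11), cursors c1@3 c2@8 c4@10 c3@11, authorship .11...22.33
After op 4 (delete): buffer="wmncimi" (len 7), cursors c1@2 c2@6 c3@7 c4@7, authorship .1...2.
After op 5 (insert('u')): buffer="wmuncimuiuu" (len 11), cursors c1@3 c2@8 c3@11 c4@11, authorship .11...22.34
After op 6 (insert('k')): buffer="wmukncimukiuukk" (len 15), cursors c1@4 c2@10 c3@15 c4@15, authorship .111...222.3434

Answer: 4 10 15 15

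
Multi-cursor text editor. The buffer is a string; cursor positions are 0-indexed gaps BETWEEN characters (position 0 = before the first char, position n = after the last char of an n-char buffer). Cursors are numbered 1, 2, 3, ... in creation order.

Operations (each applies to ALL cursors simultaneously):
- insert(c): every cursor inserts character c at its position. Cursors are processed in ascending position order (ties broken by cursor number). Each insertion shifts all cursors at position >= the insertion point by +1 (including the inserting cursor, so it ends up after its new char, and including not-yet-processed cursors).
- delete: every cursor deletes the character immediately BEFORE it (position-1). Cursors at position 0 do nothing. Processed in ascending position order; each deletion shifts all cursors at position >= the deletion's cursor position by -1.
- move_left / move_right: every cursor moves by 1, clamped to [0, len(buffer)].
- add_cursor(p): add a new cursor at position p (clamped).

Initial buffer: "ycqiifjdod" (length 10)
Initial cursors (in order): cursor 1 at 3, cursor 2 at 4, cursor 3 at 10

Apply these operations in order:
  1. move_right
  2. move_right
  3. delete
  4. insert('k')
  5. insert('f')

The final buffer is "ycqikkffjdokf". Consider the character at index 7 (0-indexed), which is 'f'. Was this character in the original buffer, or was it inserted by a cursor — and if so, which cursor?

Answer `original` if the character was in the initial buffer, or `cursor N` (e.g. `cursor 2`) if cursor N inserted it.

After op 1 (move_right): buffer="ycqiifjdod" (len 10), cursors c1@4 c2@5 c3@10, authorship ..........
After op 2 (move_right): buffer="ycqiifjdod" (len 10), cursors c1@5 c2@6 c3@10, authorship ..........
After op 3 (delete): buffer="ycqijdo" (len 7), cursors c1@4 c2@4 c3@7, authorship .......
After op 4 (insert('k')): buffer="ycqikkjdok" (len 10), cursors c1@6 c2@6 c3@10, authorship ....12...3
After op 5 (insert('f')): buffer="ycqikkffjdokf" (len 13), cursors c1@8 c2@8 c3@13, authorship ....1212...33
Authorship (.=original, N=cursor N): . . . . 1 2 1 2 . . . 3 3
Index 7: author = 2

Answer: cursor 2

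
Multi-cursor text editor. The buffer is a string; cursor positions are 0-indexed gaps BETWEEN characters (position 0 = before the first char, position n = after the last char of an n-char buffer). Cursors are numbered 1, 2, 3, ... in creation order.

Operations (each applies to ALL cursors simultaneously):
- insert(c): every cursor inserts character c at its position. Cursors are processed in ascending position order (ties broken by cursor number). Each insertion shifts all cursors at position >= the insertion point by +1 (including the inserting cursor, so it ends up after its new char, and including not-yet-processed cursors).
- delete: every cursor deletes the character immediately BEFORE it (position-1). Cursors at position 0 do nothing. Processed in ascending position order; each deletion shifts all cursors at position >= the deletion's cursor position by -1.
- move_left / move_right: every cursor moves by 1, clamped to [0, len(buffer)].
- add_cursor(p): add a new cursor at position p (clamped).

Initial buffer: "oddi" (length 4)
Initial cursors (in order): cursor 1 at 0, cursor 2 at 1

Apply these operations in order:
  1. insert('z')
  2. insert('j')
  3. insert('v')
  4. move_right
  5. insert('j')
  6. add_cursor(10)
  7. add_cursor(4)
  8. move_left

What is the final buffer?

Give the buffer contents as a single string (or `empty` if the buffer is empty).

Answer: zjvojzjvdjdi

Derivation:
After op 1 (insert('z')): buffer="zozddi" (len 6), cursors c1@1 c2@3, authorship 1.2...
After op 2 (insert('j')): buffer="zjozjddi" (len 8), cursors c1@2 c2@5, authorship 11.22...
After op 3 (insert('v')): buffer="zjvozjvddi" (len 10), cursors c1@3 c2@7, authorship 111.222...
After op 4 (move_right): buffer="zjvozjvddi" (len 10), cursors c1@4 c2@8, authorship 111.222...
After op 5 (insert('j')): buffer="zjvojzjvdjdi" (len 12), cursors c1@5 c2@10, authorship 111.1222.2..
After op 6 (add_cursor(10)): buffer="zjvojzjvdjdi" (len 12), cursors c1@5 c2@10 c3@10, authorship 111.1222.2..
After op 7 (add_cursor(4)): buffer="zjvojzjvdjdi" (len 12), cursors c4@4 c1@5 c2@10 c3@10, authorship 111.1222.2..
After op 8 (move_left): buffer="zjvojzjvdjdi" (len 12), cursors c4@3 c1@4 c2@9 c3@9, authorship 111.1222.2..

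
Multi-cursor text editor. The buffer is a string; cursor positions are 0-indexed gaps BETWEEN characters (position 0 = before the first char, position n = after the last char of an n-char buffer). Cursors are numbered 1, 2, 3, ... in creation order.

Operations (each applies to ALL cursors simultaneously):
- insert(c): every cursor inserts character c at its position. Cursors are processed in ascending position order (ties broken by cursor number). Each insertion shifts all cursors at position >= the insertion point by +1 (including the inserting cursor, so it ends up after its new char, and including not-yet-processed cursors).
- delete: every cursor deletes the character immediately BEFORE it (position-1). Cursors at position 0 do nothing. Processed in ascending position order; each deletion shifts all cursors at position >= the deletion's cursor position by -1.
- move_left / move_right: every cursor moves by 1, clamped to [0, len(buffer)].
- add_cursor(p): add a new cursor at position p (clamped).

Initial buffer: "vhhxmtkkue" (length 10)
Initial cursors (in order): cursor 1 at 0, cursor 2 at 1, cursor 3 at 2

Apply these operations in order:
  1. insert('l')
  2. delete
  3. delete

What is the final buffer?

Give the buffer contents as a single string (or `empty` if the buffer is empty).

Answer: hxmtkkue

Derivation:
After op 1 (insert('l')): buffer="lvlhlhxmtkkue" (len 13), cursors c1@1 c2@3 c3@5, authorship 1.2.3........
After op 2 (delete): buffer="vhhxmtkkue" (len 10), cursors c1@0 c2@1 c3@2, authorship ..........
After op 3 (delete): buffer="hxmtkkue" (len 8), cursors c1@0 c2@0 c3@0, authorship ........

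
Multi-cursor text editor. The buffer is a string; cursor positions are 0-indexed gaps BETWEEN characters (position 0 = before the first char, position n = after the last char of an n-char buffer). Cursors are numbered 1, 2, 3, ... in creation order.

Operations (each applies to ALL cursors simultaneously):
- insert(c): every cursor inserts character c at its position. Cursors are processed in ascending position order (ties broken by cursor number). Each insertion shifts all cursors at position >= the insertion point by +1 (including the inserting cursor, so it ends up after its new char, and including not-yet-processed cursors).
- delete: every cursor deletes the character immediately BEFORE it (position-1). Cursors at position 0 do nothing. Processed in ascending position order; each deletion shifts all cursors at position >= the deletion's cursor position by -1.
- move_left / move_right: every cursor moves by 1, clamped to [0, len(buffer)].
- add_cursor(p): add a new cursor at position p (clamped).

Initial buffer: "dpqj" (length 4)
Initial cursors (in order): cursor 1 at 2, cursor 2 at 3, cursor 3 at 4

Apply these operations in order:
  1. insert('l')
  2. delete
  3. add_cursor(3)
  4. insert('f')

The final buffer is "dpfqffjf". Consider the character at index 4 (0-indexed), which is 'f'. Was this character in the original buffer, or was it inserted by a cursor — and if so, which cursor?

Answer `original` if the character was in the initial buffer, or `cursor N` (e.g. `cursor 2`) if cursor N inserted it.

After op 1 (insert('l')): buffer="dplqljl" (len 7), cursors c1@3 c2@5 c3@7, authorship ..1.2.3
After op 2 (delete): buffer="dpqj" (len 4), cursors c1@2 c2@3 c3@4, authorship ....
After op 3 (add_cursor(3)): buffer="dpqj" (len 4), cursors c1@2 c2@3 c4@3 c3@4, authorship ....
After op 4 (insert('f')): buffer="dpfqffjf" (len 8), cursors c1@3 c2@6 c4@6 c3@8, authorship ..1.24.3
Authorship (.=original, N=cursor N): . . 1 . 2 4 . 3
Index 4: author = 2

Answer: cursor 2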